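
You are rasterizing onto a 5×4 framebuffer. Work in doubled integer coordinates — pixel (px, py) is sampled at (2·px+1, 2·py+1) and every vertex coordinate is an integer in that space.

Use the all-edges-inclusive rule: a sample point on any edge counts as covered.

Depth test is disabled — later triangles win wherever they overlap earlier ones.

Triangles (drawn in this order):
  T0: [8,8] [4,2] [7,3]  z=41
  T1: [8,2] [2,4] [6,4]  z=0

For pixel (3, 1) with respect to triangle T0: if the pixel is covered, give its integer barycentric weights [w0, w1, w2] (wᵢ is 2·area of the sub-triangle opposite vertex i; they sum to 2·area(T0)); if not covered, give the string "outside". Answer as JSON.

T0:
  2·area = 14
  edge (8, 8)→(4, 2): d=(-4,-6) inclusive
  edge (4, 2)→(7, 3): d=(3,1) inclusive
  edge (7, 3)→(8, 8): d=(1,5) inclusive
    (0,0)@(1, 1): e=[-14,0,28] → ·  [on edge]
    (2,1)@(5, 3): e=[2,2,10] → #
    (3,1)@(7, 3): e=[14,0,0] → #  [on edge]
    (4,1)@(9, 3): e=[26,-2,-10] → ·
    (2,2)@(5, 5): e=[-6,8,12] → ·
    (3,2)@(7, 5): e=[6,6,2] → #
    (4,2)@(9, 5): e=[18,4,-8] → ·
    (3,3)@(7, 7): e=[-2,12,4] → ·
  covered (3 px):
    · · · · ·
    · · # # ·
    · · · # ·
    · · · · ·
T1:
  2·area = 8  (B↔C swapped to make it positive)
  edge (8, 2)→(6, 4): d=(-2,2) inclusive
  edge (6, 4)→(2, 4): d=(-4,0) inclusive
  edge (2, 4)→(8, 2): d=(6,-2) inclusive
    (4,0)@(9, 1): e=[0,12,-4] → ·  [on edge]
    (2,1)@(5, 3): e=[4,4,0] → #  [on edge]
    (3,1)@(7, 3): e=[0,4,4] → #  [on edge]
    (4,1)@(9, 3): e=[-4,4,8] → ·
    (2,2)@(5, 5): e=[0,-4,12] → ·  [on edge]
    (3,2)@(7, 5): e=[-4,-4,16] → ·
    (1,3)@(3, 7): e=[0,-12,20] → ·  [on edge]
  covered (2 px):
    · · · · ·
    · · # # ·
    · · · · ·
    · · · · ·

Final: [0,0,14]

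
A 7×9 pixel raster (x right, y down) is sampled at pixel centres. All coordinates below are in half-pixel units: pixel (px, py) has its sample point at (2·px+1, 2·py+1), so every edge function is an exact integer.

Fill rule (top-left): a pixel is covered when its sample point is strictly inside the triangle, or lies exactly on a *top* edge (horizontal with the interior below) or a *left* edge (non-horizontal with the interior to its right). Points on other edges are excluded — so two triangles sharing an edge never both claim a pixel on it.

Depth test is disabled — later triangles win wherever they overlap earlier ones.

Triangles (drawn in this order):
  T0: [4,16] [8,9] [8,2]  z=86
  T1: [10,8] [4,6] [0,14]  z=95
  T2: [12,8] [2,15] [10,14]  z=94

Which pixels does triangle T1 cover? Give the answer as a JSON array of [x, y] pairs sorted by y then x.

T0:
  2·area = 28  (B↔C swapped to make it positive)
  edge (4, 16)→(8, 2): d=(4,-14) top-left  bias=+0
  edge (8, 2)→(8, 9): d=(0,7) right/bottom  bias=-1
  edge (8, 9)→(4, 16): d=(-4,7) right/bottom  bias=-1
    (3,3)@(7, 7): e=[6,7,15] → X
    (4,3)@(9, 7): e=[34,-7,1] → .
    (3,4)@(7, 9): e=[14,7,7] → X
    (4,4)@(9, 9): e=[42,-7,-7] → .
    (3,5)@(7, 11): e=[22,7,-1] → .
    (2,6)@(5, 13): e=[2,21,5] → X
    (3,6)@(7, 13): e=[30,7,-9] → .
    (2,7)@(5, 15): e=[10,21,-3] → .
  covered (3 px):
    . . . . . . .
    . . . . . . .
    . . . . . . .
    . . . X . . .
    . . . X . . .
    . . . . . . .
    . . X . . . .
    . . . . . . .
    . . . . . . .
T1:
  2·area = 56  (B↔C swapped to make it positive)
  edge (10, 8)→(0, 14): d=(-10,6) right/bottom  bias=-1
  edge (0, 14)→(4, 6): d=(4,-8) top-left  bias=+0
  edge (4, 6)→(10, 8): d=(6,2) right/bottom  bias=-1
    (0,2)@(1, 5): e=[84,-28,0] → .  [on edge]
    (2,3)@(5, 7): e=[40,12,4] → X
    (3,3)@(7, 7): e=[28,28,0] → .  [on edge]
    (1,4)@(3, 9): e=[32,4,20] → X
    (3,4)@(7, 9): e=[8,36,12] → X
    (4,4)@(9, 9): e=[-4,52,8] → .
    (6,4)@(13, 9): e=[-28,84,0] → .  [on edge]
    (1,5)@(3, 11): e=[12,12,32] → X
    (2,5)@(5, 11): e=[0,28,28] → .  [on edge]
    (3,5)@(7, 11): e=[-12,44,24] → .
    (0,6)@(1, 13): e=[4,4,48] → X
    (1,6)@(3, 13): e=[-8,20,44] → .
  covered (6 px):
    . . . . . . .
    . . . . . . .
    . . . . . . .
    . . X . . . .
    . X X X . . .
    . X . . . . .
    X . . . . . .
    . . . . . . .
    . . . . . . .
T2:
  2·area = 46  (B↔C swapped to make it positive)
  edge (12, 8)→(10, 14): d=(-2,6) right/bottom  bias=-1
  edge (10, 14)→(2, 15): d=(-8,1) right/bottom  bias=-1
  edge (2, 15)→(12, 8): d=(10,-7) top-left  bias=+0
    (6,2)@(13, 5): e=[0,69,-23] → .  [on edge]
    (5,4)@(11, 9): e=[4,39,3] → X
    (6,4)@(13, 9): e=[-8,37,17] → .
    (4,5)@(9, 11): e=[12,25,9] → X
    (5,5)@(11, 11): e=[0,23,23] → .  [on edge]
    (2,6)@(5, 13): e=[32,13,1] → X
    (3,6)@(7, 13): e=[20,11,15] → X
    (5,6)@(11, 13): e=[-4,7,43] → .
    (2,7)@(5, 15): e=[28,-3,21] → .
    (3,7)@(7, 15): e=[16,-5,35] → .
    (4,7)@(9, 15): e=[4,-7,49] → .
    (4,8)@(9, 17): e=[0,-23,69] → .  [on edge]
  covered (5 px):
    . . . . . . .
    . . . . . . .
    . . . . . . .
    . . . . . . .
    . . . . . X .
    . . . . X . .
    . . X X X . .
    . . . . . . .
    . . . . . . .

Final: [[2,3],[1,4],[2,4],[3,4],[1,5],[0,6]]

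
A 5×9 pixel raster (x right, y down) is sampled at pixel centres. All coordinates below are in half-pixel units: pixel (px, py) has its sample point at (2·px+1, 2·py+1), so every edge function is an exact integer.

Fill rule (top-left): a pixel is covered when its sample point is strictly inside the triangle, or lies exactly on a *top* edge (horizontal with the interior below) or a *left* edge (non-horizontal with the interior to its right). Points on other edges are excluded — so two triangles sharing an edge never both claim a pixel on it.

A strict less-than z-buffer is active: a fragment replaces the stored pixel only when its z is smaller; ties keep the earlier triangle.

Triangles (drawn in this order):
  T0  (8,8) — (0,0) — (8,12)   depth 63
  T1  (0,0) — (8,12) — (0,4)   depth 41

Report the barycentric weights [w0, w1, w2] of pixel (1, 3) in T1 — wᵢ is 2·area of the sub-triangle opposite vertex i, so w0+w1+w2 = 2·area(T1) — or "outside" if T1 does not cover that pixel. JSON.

T0:
  2·area = 32  (B↔C swapped to make it positive)
  edge (8, 8)→(8, 12): d=(0,4) right/bottom  bias=-1
  edge (8, 12)→(0, 0): d=(-8,-12) top-left  bias=+0
  edge (0, 0)→(8, 8): d=(8,8) right/bottom  bias=-1
    (0,0)@(1, 1): e=[28,4,0] → .  [on edge]
    (1,1)@(3, 3): e=[20,12,0] → .  [on edge]
    (2,2)@(5, 5): e=[12,20,0] → .  [on edge]
    (2,3)@(5, 7): e=[12,4,16] → X
    (3,3)@(7, 7): e=[4,28,0] → .  [on edge]
    (2,4)@(5, 9): e=[12,-12,32] → .
    (3,4)@(7, 9): e=[4,12,16] → X
    (4,4)@(9, 9): e=[-4,36,0] → .  [on edge]
    (3,5)@(7, 11): e=[4,-4,32] → .
  covered (2 px):
    . . . . .
    . . . . .
    . . . . .
    . . X . .
    . . . X .
    . . . . .
    . . . . .
    . . . . .
    . . . . .
T1:
  2·area = 32
  edge (0, 0)→(8, 12): d=(8,12) right/bottom  bias=-1
  edge (8, 12)→(0, 4): d=(-8,-8) top-left  bias=+0
  edge (0, 4)→(0, 0): d=(0,-4) top-left  bias=+0
    (0,1)@(1, 3): e=[12,16,4] → X
    (1,1)@(3, 3): e=[-12,32,12] → .
    (0,2)@(1, 5): e=[28,0,4] → X  [on edge]
    (1,2)@(3, 5): e=[4,16,12] → X
    (2,2)@(5, 5): e=[-20,32,20] → .
    (0,3)@(1, 7): e=[44,-16,4] → .
    (1,3)@(3, 7): e=[20,0,12] → X  [on edge]
    (2,3)@(5, 7): e=[-4,16,20] → .
    (1,4)@(3, 9): e=[36,-16,12] → .
    (2,4)@(5, 9): e=[12,0,20] → X  [on edge]
    (3,4)@(7, 9): e=[-12,16,28] → .
    (2,5)@(5, 11): e=[28,-16,20] → .
    (3,5)@(7, 11): e=[4,0,28] → X  [on edge]
    (4,6)@(9, 13): e=[-4,0,36] → .  [on edge]
  covered (6 px):
    . . . . .
    X . . . .
    X X . . .
    . X . . .
    . . X . .
    . . . X .
    . . . . .
    . . . . .
    . . . . .

Final: [0,12,20]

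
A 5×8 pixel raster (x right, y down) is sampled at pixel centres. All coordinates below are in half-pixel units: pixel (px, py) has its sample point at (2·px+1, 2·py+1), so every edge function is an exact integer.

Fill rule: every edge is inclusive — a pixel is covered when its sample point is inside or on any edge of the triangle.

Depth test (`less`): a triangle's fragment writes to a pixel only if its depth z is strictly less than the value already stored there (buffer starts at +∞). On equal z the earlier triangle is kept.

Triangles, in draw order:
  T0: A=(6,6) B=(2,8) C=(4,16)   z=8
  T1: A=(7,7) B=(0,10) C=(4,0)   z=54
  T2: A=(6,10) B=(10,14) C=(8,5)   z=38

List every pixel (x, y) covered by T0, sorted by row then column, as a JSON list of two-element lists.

T0:
  2·area = 36  (B↔C swapped to make it positive)
  edge (6, 6)→(4, 16): d=(-2,10) inclusive
  edge (4, 16)→(2, 8): d=(-2,-8) inclusive
  edge (2, 8)→(6, 6): d=(4,-2) inclusive
    (3,0)@(7, 1): e=[0,54,-18] → .  [on edge]
    (2,3)@(5, 7): e=[8,26,2] → X
    (3,3)@(7, 7): e=[-12,42,6] → .
    (1,4)@(3, 9): e=[24,6,6] → X
    (3,4)@(7, 9): e=[-16,38,14] → .
    (1,5)@(3, 11): e=[20,2,14] → X
    (2,5)@(5, 11): e=[0,18,18] → X  [on edge]
    (3,5)@(7, 11): e=[-20,34,22] → .
    (1,6)@(3, 13): e=[16,-2,22] → .
    (2,6)@(5, 13): e=[-4,14,26] → .
  covered (5 px):
    . . . . .
    . . . . .
    . . . . .
    . . X . .
    . X X . .
    . X X . .
    . . . . .
    . . . . .
T1:
  2·area = 58
  edge (7, 7)→(0, 10): d=(-7,3) inclusive
  edge (0, 10)→(4, 0): d=(4,-10) inclusive
  edge (4, 0)→(7, 7): d=(3,7) inclusive
    (1,1)@(3, 3): e=[40,2,16] → X
    (2,1)@(5, 3): e=[34,22,2] → X
    (3,1)@(7, 3): e=[28,42,-12] → .
    (1,2)@(3, 5): e=[26,10,22] → X
    (3,2)@(7, 5): e=[14,50,-6] → .
    (1,3)@(3, 7): e=[12,18,28] → X
    (3,3)@(7, 7): e=[0,58,0] → X  [on edge]
    (4,3)@(9, 7): e=[-6,78,-14] → .
    (0,4)@(1, 9): e=[4,6,48] → X
    (1,4)@(3, 9): e=[-2,26,34] → .
    (2,4)@(5, 9): e=[-8,46,20] → .
    (3,4)@(7, 9): e=[-14,66,6] → .
  covered (8 px):
    . . . . .
    . X X . .
    . X X . .
    . X X X .
    X . . . .
    . . . . .
    . . . . .
    . . . . .
T2:
  2·area = 28  (B↔C swapped to make it positive)
  edge (6, 10)→(8, 5): d=(2,-5) inclusive
  edge (8, 5)→(10, 14): d=(2,9) inclusive
  edge (10, 14)→(6, 10): d=(-4,-4) inclusive
    (0,2)@(1, 5): e=[-35,63,0] → .  [on edge]
    (1,3)@(3, 7): e=[-21,49,0] → .  [on edge]
    (2,4)@(5, 9): e=[-7,35,0] → .  [on edge]
    (3,4)@(7, 9): e=[3,17,8] → X
    (4,4)@(9, 9): e=[13,-1,16] → .
    (3,5)@(7, 11): e=[7,21,0] → X  [on edge]
    (4,5)@(9, 11): e=[17,3,8] → X
    (3,6)@(7, 13): e=[11,25,-8] → .
    (4,6)@(9, 13): e=[21,7,0] → X  [on edge]
    (4,7)@(9, 15): e=[25,11,-8] → .
  covered (4 px):
    . . . . .
    . . . . .
    . . . . .
    . . . . .
    . . . X .
    . . . X X
    . . . . X
    . . . . .

Answer: [[2,3],[1,4],[2,4],[1,5],[2,5]]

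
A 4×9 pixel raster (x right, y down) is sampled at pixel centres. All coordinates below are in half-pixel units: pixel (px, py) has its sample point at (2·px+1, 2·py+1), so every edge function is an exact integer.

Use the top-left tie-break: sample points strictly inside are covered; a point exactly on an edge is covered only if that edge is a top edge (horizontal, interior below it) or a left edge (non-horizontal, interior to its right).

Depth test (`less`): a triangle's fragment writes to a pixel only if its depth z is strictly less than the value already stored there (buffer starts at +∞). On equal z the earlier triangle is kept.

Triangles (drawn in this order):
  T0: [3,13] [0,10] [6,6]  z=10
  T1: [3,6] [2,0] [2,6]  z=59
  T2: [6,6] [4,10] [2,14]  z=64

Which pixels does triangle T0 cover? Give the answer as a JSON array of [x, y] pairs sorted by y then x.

T0:
  2·area = 30
  edge (3, 13)→(0, 10): d=(-3,-3) top-left  bias=+0
  edge (0, 10)→(6, 6): d=(6,-4) top-left  bias=+0
  edge (6, 6)→(3, 13): d=(-3,7) right/bottom  bias=-1
    (2,3)@(5, 7): e=[24,2,4] → █
    (3,3)@(7, 7): e=[30,10,-10] → ·
    (1,4)@(3, 9): e=[12,6,12] → █
    (2,4)@(5, 9): e=[18,14,-2] → ·
    (0,5)@(1, 11): e=[0,10,20] → █  [on edge]
    (2,5)@(5, 11): e=[12,26,-8] → ·
    (0,6)@(1, 13): e=[-6,22,14] → ·
    (1,6)@(3, 13): e=[0,30,0] → ·  [on edge]
    (2,7)@(5, 15): e=[0,50,-20] → ·  [on edge]
    (3,8)@(7, 17): e=[0,70,-40] → ·  [on edge]
  covered (4 px):
    · · · ·
    · · · ·
    · · · ·
    · · █ ·
    · █ · ·
    █ █ · ·
    · · · ·
    · · · ·
    · · · ·
T1:
  2·area = 6  (B↔C swapped to make it positive)
  edge (3, 6)→(2, 6): d=(-1,0) right/bottom  bias=-1
  edge (2, 6)→(2, 0): d=(0,-6) top-left  bias=+0
  edge (2, 0)→(3, 6): d=(1,6) right/bottom  bias=-1
  covered (0 px):
    · · · ·
    · · · ·
    · · · ·
    · · · ·
    · · · ·
    · · · ·
    · · · ·
    · · · ·
    · · · ·
T2:
  degenerate (2·area = 0) — covers nothing

Result: [[2,3],[1,4],[0,5],[1,5]]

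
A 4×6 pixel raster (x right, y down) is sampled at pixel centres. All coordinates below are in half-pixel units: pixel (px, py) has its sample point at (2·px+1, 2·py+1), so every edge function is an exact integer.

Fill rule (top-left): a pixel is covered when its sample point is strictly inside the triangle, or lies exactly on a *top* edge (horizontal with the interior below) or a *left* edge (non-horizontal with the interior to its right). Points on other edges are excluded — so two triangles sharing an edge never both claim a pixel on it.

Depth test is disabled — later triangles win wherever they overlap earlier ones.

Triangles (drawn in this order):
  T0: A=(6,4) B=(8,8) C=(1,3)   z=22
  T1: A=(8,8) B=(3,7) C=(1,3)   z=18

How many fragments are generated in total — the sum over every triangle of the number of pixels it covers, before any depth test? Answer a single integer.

T0:
  2·area = 18
  edge (6, 4)→(8, 8): d=(2,4) right/bottom  bias=-1
  edge (8, 8)→(1, 3): d=(-7,-5) top-left  bias=+0
  edge (1, 3)→(6, 4): d=(5,1) right/bottom  bias=-1
    (0,1)@(1, 3): e=[18,0,0] → ·  [on edge]
    (2,2)@(5, 5): e=[6,6,6] → #
    (3,2)@(7, 5): e=[-2,16,4] → ·
    (2,3)@(5, 7): e=[10,-8,16] → ·
    (3,3)@(7, 7): e=[2,2,14] → #
    (3,4)@(7, 9): e=[6,-12,24] → ·
  covered (2 px):
    · · · ·
    · · · ·
    · · # ·
    · · · #
    · · · ·
    · · · ·
T1:
  2·area = 18
  edge (8, 8)→(3, 7): d=(-5,-1) top-left  bias=+0
  edge (3, 7)→(1, 3): d=(-2,-4) top-left  bias=+0
  edge (1, 3)→(8, 8): d=(7,5) right/bottom  bias=-1
    (0,1)@(1, 3): e=[18,0,0] → ·  [on edge]
    (1,2)@(3, 5): e=[10,4,4] → #
    (2,2)@(5, 5): e=[12,12,-6] → ·
    (1,3)@(3, 7): e=[0,0,18] → #  [on edge]
    (2,3)@(5, 7): e=[2,8,8] → #
    (3,3)@(7, 7): e=[4,16,-2] → ·
    (1,4)@(3, 9): e=[-10,-4,32] → ·
    (2,4)@(5, 9): e=[-8,4,22] → ·
    (2,5)@(5, 11): e=[-18,0,36] → ·  [on edge]
  covered (3 px):
    · · · ·
    · · · ·
    · # · ·
    · # # ·
    · · · ·
    · · · ·

Final: 5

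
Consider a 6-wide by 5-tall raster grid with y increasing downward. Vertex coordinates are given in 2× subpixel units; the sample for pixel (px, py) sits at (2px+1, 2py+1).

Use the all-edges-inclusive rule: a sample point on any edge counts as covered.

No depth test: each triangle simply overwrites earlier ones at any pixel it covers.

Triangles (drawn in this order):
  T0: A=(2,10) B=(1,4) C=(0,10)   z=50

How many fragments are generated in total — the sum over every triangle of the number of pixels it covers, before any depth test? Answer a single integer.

T0:
  2·area = 12  (B↔C swapped to make it positive)
  edge (2, 10)→(0, 10): d=(-2,0) inclusive
  edge (0, 10)→(1, 4): d=(1,-6) inclusive
  edge (1, 4)→(2, 10): d=(1,6) inclusive
    (0,2)@(1, 5): e=[10,1,1] → #
    (1,2)@(3, 5): e=[10,13,-11] → ·
    (0,3)@(1, 7): e=[6,3,3] → #
    (1,3)@(3, 7): e=[6,15,-9] → ·
    (0,4)@(1, 9): e=[2,5,5] → #
    (1,4)@(3, 9): e=[2,17,-7] → ·
  covered (3 px):
    · · · · · ·
    · · · · · ·
    # · · · · ·
    # · · · · ·
    # · · · · ·

Final: 3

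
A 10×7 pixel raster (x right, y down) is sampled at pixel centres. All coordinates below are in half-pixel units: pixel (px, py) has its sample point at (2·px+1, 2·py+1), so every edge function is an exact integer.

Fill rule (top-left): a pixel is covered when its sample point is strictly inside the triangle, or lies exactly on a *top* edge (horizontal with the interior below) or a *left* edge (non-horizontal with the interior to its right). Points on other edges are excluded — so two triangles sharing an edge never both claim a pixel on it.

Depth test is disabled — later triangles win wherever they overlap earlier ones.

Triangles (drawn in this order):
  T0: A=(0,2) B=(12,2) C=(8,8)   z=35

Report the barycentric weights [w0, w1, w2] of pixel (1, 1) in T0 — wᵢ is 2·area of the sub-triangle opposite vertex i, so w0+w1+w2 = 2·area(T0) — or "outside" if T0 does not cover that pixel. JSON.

T0:
  2·area = 72
  edge (0, 2)→(12, 2): d=(12,0) top-left  bias=+0
  edge (12, 2)→(8, 8): d=(-4,6) right/bottom  bias=-1
  edge (8, 8)→(0, 2): d=(-8,-6) top-left  bias=+0
    (1,1)@(3, 3): e=[12,50,10] → #
    (2,1)@(5, 3): e=[12,38,22] → #
    (3,1)@(7, 3): e=[12,26,34] → #
    (4,1)@(9, 3): e=[12,14,46] → #
    (5,1)@(11, 3): e=[12,2,58] → #
    (6,1)@(13, 3): e=[12,-10,70] → ·
    (1,2)@(3, 5): e=[36,42,-6] → ·
    (2,2)@(5, 5): e=[36,30,6] → #
    (5,2)@(11, 5): e=[36,-6,42] → ·
    (2,3)@(5, 7): e=[60,22,-10] → ·
    (3,3)@(7, 7): e=[60,10,2] → #
    (4,3)@(9, 7): e=[60,-2,14] → ·
  covered (9 px):
    · · · · · · · · · ·
    · # # # # # · · · ·
    · · # # # · · · · ·
    · · · # · · · · · ·
    · · · · · · · · · ·
    · · · · · · · · · ·
    · · · · · · · · · ·

Final: [50,10,12]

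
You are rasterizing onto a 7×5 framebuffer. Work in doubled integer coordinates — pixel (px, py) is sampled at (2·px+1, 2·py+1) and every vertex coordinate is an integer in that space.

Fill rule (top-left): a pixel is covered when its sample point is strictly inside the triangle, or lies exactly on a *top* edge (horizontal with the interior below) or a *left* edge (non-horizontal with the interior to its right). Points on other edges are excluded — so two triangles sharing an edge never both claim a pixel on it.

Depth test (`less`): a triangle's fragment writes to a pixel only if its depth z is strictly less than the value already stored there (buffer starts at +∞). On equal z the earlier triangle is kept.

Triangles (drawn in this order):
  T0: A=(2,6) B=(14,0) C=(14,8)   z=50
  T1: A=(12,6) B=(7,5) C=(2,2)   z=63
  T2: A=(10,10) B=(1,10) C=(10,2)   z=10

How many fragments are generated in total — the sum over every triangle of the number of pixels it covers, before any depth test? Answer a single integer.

T0:
  2·area = 96
  edge (2, 6)→(14, 0): d=(12,-6) top-left  bias=+0
  edge (14, 0)→(14, 8): d=(0,8) right/bottom  bias=-1
  edge (14, 8)→(2, 6): d=(-12,-2) top-left  bias=+0
    (6,0)@(13, 1): e=[6,8,82] → █
    (4,1)@(9, 3): e=[6,40,50] → █
    (5,1)@(11, 3): e=[18,24,54] → █
    (2,2)@(5, 5): e=[6,72,18] → █
    (3,2)@(7, 5): e=[18,56,22] → █
    (2,3)@(5, 7): e=[30,72,-6] → ·
    (3,3)@(7, 7): e=[42,56,-2] → ·
    (4,3)@(9, 7): e=[54,40,2] → █
    (4,4)@(9, 9): e=[78,40,-22] → ·
    (5,4)@(11, 9): e=[90,24,-18] → ·
    (6,4)@(13, 9): e=[102,8,-14] → ·
  covered (12 px):
    · · · · · · █
    · · · · █ █ █
    · · █ █ █ █ █
    · · · · █ █ █
    · · · · · · ·
T1:
  2·area = 10
  edge (12, 6)→(7, 5): d=(-5,-1) top-left  bias=+0
  edge (7, 5)→(2, 2): d=(-5,-3) top-left  bias=+0
  edge (2, 2)→(12, 6): d=(10,4) right/bottom  bias=-1
    (3,2)@(7, 5): e=[0,0,10] → █  [on edge]
    (4,2)@(9, 5): e=[2,6,2] → █
    (5,2)@(11, 5): e=[4,12,-6] → ·
    (3,3)@(7, 7): e=[-10,-10,30] → ·
    (4,3)@(9, 7): e=[-8,-4,22] → ·
  covered (2 px):
    · · · · · · ·
    · · · · · · ·
    · · · █ █ · ·
    · · · · · · ·
    · · · · · · ·
T2:
  2·area = 72
  edge (10, 10)→(1, 10): d=(-9,0) right/bottom  bias=-1
  edge (1, 10)→(10, 2): d=(9,-8) top-left  bias=+0
  edge (10, 2)→(10, 10): d=(0,8) right/bottom  bias=-1
    (4,1)@(9, 3): e=[63,1,8] → █
    (5,1)@(11, 3): e=[63,17,-8] → ·
    (3,2)@(7, 5): e=[45,3,24] → █
    (5,2)@(11, 5): e=[45,35,-8] → ·
    (2,3)@(5, 7): e=[27,5,40] → █
    (5,3)@(11, 7): e=[27,53,-8] → ·
    (1,4)@(3, 9): e=[9,7,56] → █
    (5,4)@(11, 9): e=[9,71,-8] → ·
  covered (10 px):
    · · · · · · ·
    · · · · █ · ·
    · · · █ █ · ·
    · · █ █ █ · ·
    · █ █ █ █ · ·

Final: 24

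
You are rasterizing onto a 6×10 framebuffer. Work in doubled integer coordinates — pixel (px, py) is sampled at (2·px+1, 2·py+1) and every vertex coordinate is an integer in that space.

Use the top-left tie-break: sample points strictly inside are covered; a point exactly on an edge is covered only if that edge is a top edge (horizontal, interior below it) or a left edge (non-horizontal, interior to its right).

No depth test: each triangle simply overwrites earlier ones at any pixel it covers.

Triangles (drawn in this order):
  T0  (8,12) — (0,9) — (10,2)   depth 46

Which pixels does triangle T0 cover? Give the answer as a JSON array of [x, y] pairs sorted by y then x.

T0:
  2·area = 86
  edge (8, 12)→(0, 9): d=(-8,-3) top-left  bias=+0
  edge (0, 9)→(10, 2): d=(10,-7) top-left  bias=+0
  edge (10, 2)→(8, 12): d=(-2,10) right/bottom  bias=-1
    (4,1)@(9, 3): e=[75,3,8] → █
    (5,1)@(11, 3): e=[81,17,-12] → ·
    (3,2)@(7, 5): e=[53,9,24] → █
    (5,2)@(11, 5): e=[65,37,-16] → ·
    (1,3)@(3, 7): e=[25,1,60] → █
    (2,3)@(5, 7): e=[31,15,40] → █
    (4,3)@(9, 7): e=[43,43,0] → ·  [on edge]
    (0,4)@(1, 9): e=[3,7,76] → █
    (4,4)@(9, 9): e=[27,63,-4] → ·
    (0,5)@(1, 11): e=[-13,27,72] → ·
    (1,5)@(3, 11): e=[-7,41,52] → ·
    (2,5)@(5, 11): e=[-1,55,32] → ·
    (3,8)@(7, 17): e=[-43,129,0] → ·  [on edge]
  covered (11 px):
    · · · · · ·
    · · · · █ ·
    · · · █ █ ·
    · █ █ █ · ·
    █ █ █ █ · ·
    · · · █ · ·
    · · · · · ·
    · · · · · ·
    · · · · · ·
    · · · · · ·

Final: [[4,1],[3,2],[4,2],[1,3],[2,3],[3,3],[0,4],[1,4],[2,4],[3,4],[3,5]]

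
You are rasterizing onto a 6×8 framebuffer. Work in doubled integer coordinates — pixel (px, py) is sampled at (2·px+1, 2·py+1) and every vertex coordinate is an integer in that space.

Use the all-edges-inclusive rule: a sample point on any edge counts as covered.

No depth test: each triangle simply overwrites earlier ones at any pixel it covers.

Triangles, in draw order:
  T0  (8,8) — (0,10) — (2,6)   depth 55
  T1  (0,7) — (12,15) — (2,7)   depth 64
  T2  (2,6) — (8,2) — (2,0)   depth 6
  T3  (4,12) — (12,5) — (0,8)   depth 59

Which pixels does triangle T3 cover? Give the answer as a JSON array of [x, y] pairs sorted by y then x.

T0:
  2·area = 28
  edge (8, 8)→(0, 10): d=(-8,2) inclusive
  edge (0, 10)→(2, 6): d=(2,-4) inclusive
  edge (2, 6)→(8, 8): d=(6,2) inclusive
    (1,3)@(3, 7): e=[18,6,4] → █
    (2,3)@(5, 7): e=[14,14,0] → █  [on edge]
    (3,3)@(7, 7): e=[10,22,-4] → ·
    (0,4)@(1, 9): e=[6,2,20] → █
    (2,4)@(5, 9): e=[-2,18,12] → ·
    (5,4)@(11, 9): e=[-14,42,0] → ·  [on edge]
    (0,5)@(1, 11): e=[-10,6,32] → ·
    (1,5)@(3, 11): e=[-14,14,28] → ·
  covered (4 px):
    · · · · · ·
    · · · · · ·
    · · · · · ·
    · █ █ · · ·
    █ █ · · · ·
    · · · · · ·
    · · · · · ·
    · · · · · ·
T1:
  2·area = 16  (B↔C swapped to make it positive)
  edge (0, 7)→(2, 7): d=(2,0) inclusive
  edge (2, 7)→(12, 15): d=(10,8) inclusive
  edge (12, 15)→(0, 7): d=(-12,-8) inclusive
    (0,3)@(1, 7): e=[0,8,8] → █  [on edge]
    (1,3)@(3, 7): e=[0,-8,24] → ·  [on edge]
    (2,3)@(5, 7): e=[0,-24,40] → ·  [on edge]
    (3,3)@(7, 7): e=[0,-40,56] → ·  [on edge]
    (4,3)@(9, 7): e=[0,-56,72] → ·  [on edge]
    (5,3)@(11, 7): e=[0,-72,88] → ·  [on edge]
    (0,4)@(1, 9): e=[4,28,-16] → ·
    (1,4)@(3, 9): e=[4,12,0] → █  [on edge]
    (2,4)@(5, 9): e=[4,-4,16] → ·
    (1,5)@(3, 11): e=[8,32,-24] → ·
    (3,5)@(7, 11): e=[8,0,8] → █  [on edge]
    (4,5)@(9, 11): e=[8,-16,24] → ·
    (4,6)@(9, 13): e=[12,4,0] → █  [on edge]
  covered (4 px):
    · · · · · ·
    · · · · · ·
    · · · · · ·
    █ · · · · ·
    · █ · · · ·
    · · · █ · ·
    · · · · █ ·
    · · · · · ·
T2:
  2·area = 36  (B↔C swapped to make it positive)
  edge (2, 6)→(2, 0): d=(0,-6) inclusive
  edge (2, 0)→(8, 2): d=(6,2) inclusive
  edge (8, 2)→(2, 6): d=(-6,4) inclusive
    (1,0)@(3, 1): e=[6,4,26] → █
    (2,0)@(5, 1): e=[18,0,18] → █  [on edge]
    (3,0)@(7, 1): e=[30,-4,10] → ·
    (1,1)@(3, 3): e=[6,16,14] → █
    (3,1)@(7, 3): e=[30,8,-2] → ·
    (5,1)@(11, 3): e=[54,0,-18] → ·  [on edge]
    (1,2)@(3, 5): e=[6,28,2] → █
    (2,2)@(5, 5): e=[18,24,-6] → ·
    (1,3)@(3, 7): e=[6,40,-10] → ·
  covered (5 px):
    · █ █ · · ·
    · █ █ · · ·
    · █ · · · ·
    · · · · · ·
    · · · · · ·
    · · · · · ·
    · · · · · ·
    · · · · · ·
T3:
  2·area = 60  (B↔C swapped to make it positive)
  edge (4, 12)→(0, 8): d=(-4,-4) inclusive
  edge (0, 8)→(12, 5): d=(12,-3) inclusive
  edge (12, 5)→(4, 12): d=(-8,7) inclusive
    (2,3)@(5, 7): e=[24,3,33] → █
    (3,3)@(7, 7): e=[32,9,19] → █
    (4,3)@(9, 7): e=[40,15,5] → █
    (5,3)@(11, 7): e=[48,21,-9] → ·
    (0,4)@(1, 9): e=[0,15,45] → █  [on edge]
    (1,4)@(3, 9): e=[8,21,31] → █
    (4,4)@(9, 9): e=[32,39,-11] → ·
    (0,5)@(1, 11): e=[-8,39,29] → ·
    (1,5)@(3, 11): e=[0,45,15] → █  [on edge]
    (3,5)@(7, 11): e=[16,57,-13] → ·
    (1,6)@(3, 13): e=[-8,69,-1] → ·
    (2,6)@(5, 13): e=[0,75,-15] → ·  [on edge]
    (3,7)@(7, 15): e=[0,105,-45] → ·  [on edge]
  covered (9 px):
    · · · · · ·
    · · · · · ·
    · · · · · ·
    · · █ █ █ ·
    █ █ █ █ · ·
    · █ █ · · ·
    · · · · · ·
    · · · · · ·

Answer: [[2,3],[3,3],[4,3],[0,4],[1,4],[2,4],[3,4],[1,5],[2,5]]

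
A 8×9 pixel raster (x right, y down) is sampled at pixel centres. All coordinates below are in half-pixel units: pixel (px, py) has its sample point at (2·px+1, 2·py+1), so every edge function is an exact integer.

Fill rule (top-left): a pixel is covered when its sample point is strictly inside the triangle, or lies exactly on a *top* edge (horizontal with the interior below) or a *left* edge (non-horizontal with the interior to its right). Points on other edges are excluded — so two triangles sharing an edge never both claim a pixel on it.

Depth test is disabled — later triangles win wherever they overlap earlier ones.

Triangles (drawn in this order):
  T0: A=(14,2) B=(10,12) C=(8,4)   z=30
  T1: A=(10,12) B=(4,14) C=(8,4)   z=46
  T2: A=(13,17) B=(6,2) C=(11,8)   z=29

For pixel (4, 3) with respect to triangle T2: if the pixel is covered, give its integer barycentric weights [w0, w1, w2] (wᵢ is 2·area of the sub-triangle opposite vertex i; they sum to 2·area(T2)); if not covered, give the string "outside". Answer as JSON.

T0:
  2·area = 52
  edge (14, 2)→(10, 12): d=(-4,10) right/bottom  bias=-1
  edge (10, 12)→(8, 4): d=(-2,-8) top-left  bias=+0
  edge (8, 4)→(14, 2): d=(6,-2) top-left  bias=+0
    (5,1)@(11, 3): e=[26,26,0] → X  [on edge]
    (6,1)@(13, 3): e=[6,42,4] → X
    (7,1)@(15, 3): e=[-14,58,8] → .
    (2,2)@(5, 5): e=[78,-26,0] → .  [on edge]
    (4,2)@(9, 5): e=[38,6,8] → X
    (6,2)@(13, 5): e=[-2,38,16] → .
    (4,3)@(9, 7): e=[30,2,20] → X
    (6,3)@(13, 7): e=[-10,34,28] → .
    (4,4)@(9, 9): e=[22,-2,32] → .
    (5,4)@(11, 9): e=[2,14,36] → X
    (6,4)@(13, 9): e=[-18,30,40] → .
    (5,5)@(11, 11): e=[-6,10,48] → .
  covered (7 px):
    . . . . . . . .
    . . . . . X X .
    . . . . X X . .
    . . . . X X . .
    . . . . . X . .
    . . . . . . . .
    . . . . . . . .
    . . . . . . . .
    . . . . . . . .
T1:
  2·area = 52
  edge (10, 12)→(4, 14): d=(-6,2) right/bottom  bias=-1
  edge (4, 14)→(8, 4): d=(4,-10) top-left  bias=+0
  edge (8, 4)→(10, 12): d=(2,8) right/bottom  bias=-1
    (3,3)@(7, 7): e=[36,2,14] → X
    (4,3)@(9, 7): e=[32,22,-2] → .
    (3,4)@(7, 9): e=[24,10,18] → X
    (4,4)@(9, 9): e=[20,30,2] → X
    (5,4)@(11, 9): e=[16,50,-14] → .
    (3,5)@(7, 11): e=[12,18,22] → X
    (5,5)@(11, 11): e=[4,58,-10] → .
    (6,5)@(13, 11): e=[0,78,-26] → .  [on edge]
    (2,6)@(5, 13): e=[4,6,42] → X
    (3,6)@(7, 13): e=[0,26,26] → .  [on edge]
    (4,6)@(9, 13): e=[-4,46,10] → .
    (0,7)@(1, 15): e=[0,-26,78] → .  [on edge]
  covered (6 px):
    . . . . . . . .
    . . . . . . . .
    . . . . . . . .
    . . . X . . . .
    . . . X X . . .
    . . . X X . . .
    . . X . . . . .
    . . . . . . . .
    . . . . . . . .
T2:
  2·area = 33
  edge (13, 17)→(6, 2): d=(-7,-15) top-left  bias=+0
  edge (6, 2)→(11, 8): d=(5,6) right/bottom  bias=-1
  edge (11, 8)→(13, 17): d=(2,9) right/bottom  bias=-1
    (4,3)@(9, 7): e=[10,7,16] → X
    (5,3)@(11, 7): e=[40,-5,-2] → .
    (4,4)@(9, 9): e=[-4,17,20] → .
    (5,4)@(11, 9): e=[26,5,2] → X
    (6,4)@(13, 9): e=[56,-7,-16] → .
    (5,5)@(11, 11): e=[12,15,6] → X
    (6,5)@(13, 11): e=[42,3,-12] → .
    (5,6)@(11, 13): e=[-2,25,10] → .
    (6,8)@(13, 17): e=[0,33,0] → .  [on edge]
  covered (3 px):
    . . . . . . . .
    . . . . . . . .
    . . . . . . . .
    . . . . X . . .
    . . . . . X . .
    . . . . . X . .
    . . . . . . . .
    . . . . . . . .
    . . . . . . . .

Final: [7,16,10]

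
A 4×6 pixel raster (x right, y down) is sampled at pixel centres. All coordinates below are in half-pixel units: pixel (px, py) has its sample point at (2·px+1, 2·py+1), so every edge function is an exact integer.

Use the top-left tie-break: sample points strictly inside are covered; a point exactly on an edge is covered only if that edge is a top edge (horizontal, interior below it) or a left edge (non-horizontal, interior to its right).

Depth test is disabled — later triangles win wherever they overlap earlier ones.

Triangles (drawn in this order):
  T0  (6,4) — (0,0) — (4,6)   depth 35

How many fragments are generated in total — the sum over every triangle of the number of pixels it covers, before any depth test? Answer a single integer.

T0:
  2·area = 20  (B↔C swapped to make it positive)
  edge (6, 4)→(4, 6): d=(-2,2) right/bottom  bias=-1
  edge (4, 6)→(0, 0): d=(-4,-6) top-left  bias=+0
  edge (0, 0)→(6, 4): d=(6,4) right/bottom  bias=-1
    (0,0)@(1, 1): e=[16,2,2] → X
    (1,0)@(3, 1): e=[12,14,-6] → .
    (0,1)@(1, 3): e=[12,-6,14] → .
    (1,1)@(3, 3): e=[8,6,6] → X
    (2,1)@(5, 3): e=[4,18,-2] → .
    (3,1)@(7, 3): e=[0,30,-10] → .  [on edge]
    (1,2)@(3, 5): e=[4,-2,18] → .
    (2,2)@(5, 5): e=[0,10,10] → .  [on edge]
    (1,3)@(3, 7): e=[0,-10,30] → .  [on edge]
    (0,4)@(1, 9): e=[0,-30,50] → .  [on edge]
  covered (2 px):
    X . . .
    . X . .
    . . . .
    . . . .
    . . . .
    . . . .

Final: 2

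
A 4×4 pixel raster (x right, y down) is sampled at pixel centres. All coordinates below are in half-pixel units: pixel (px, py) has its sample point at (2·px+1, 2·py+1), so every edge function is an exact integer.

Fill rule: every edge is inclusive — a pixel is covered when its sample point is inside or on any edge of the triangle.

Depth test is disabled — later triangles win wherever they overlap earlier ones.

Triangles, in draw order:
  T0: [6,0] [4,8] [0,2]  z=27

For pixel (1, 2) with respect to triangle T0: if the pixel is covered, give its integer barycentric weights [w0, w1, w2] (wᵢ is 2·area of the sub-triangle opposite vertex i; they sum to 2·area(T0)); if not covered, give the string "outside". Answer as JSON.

T0:
  2·area = 44
  edge (6, 0)→(4, 8): d=(-2,8) inclusive
  edge (4, 8)→(0, 2): d=(-4,-6) inclusive
  edge (0, 2)→(6, 0): d=(6,-2) inclusive
    (1,0)@(3, 1): e=[22,22,0] → X  [on edge]
    (2,0)@(5, 1): e=[6,34,4] → X
    (3,0)@(7, 1): e=[-10,46,8] → .
    (0,1)@(1, 3): e=[34,2,8] → X
    (3,1)@(7, 3): e=[-14,38,20] → .
    (0,2)@(1, 5): e=[30,-6,20] → .
    (1,2)@(3, 5): e=[14,6,24] → X
    (2,2)@(5, 5): e=[-2,18,28] → .
    (1,3)@(3, 7): e=[10,-2,36] → .
  covered (6 px):
    . X X .
    X X X .
    . X . .
    . . . .

Result: [6,24,14]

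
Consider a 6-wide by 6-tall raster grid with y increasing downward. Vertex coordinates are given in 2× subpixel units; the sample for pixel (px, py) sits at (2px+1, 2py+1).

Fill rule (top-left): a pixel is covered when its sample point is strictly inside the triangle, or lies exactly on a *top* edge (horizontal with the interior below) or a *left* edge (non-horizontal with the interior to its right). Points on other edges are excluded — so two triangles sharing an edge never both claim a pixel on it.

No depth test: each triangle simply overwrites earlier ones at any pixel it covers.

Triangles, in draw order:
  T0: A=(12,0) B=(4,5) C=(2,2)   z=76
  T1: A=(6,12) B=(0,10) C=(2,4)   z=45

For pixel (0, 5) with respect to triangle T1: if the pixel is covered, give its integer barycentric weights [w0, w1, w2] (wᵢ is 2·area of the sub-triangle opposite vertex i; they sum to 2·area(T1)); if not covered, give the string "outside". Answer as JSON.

T0:
  2·area = 34
  edge (12, 0)→(4, 5): d=(-8,5) right/bottom  bias=-1
  edge (4, 5)→(2, 2): d=(-2,-3) top-left  bias=+0
  edge (2, 2)→(12, 0): d=(10,-2) top-left  bias=+0
    (3,0)@(7, 1): e=[17,17,0] → #  [on edge]
    (4,0)@(9, 1): e=[7,23,4] → #
    (5,0)@(11, 1): e=[-3,29,8] → ·
    (1,1)@(3, 3): e=[21,1,12] → #
    (2,1)@(5, 3): e=[11,7,16] → #
    (4,1)@(9, 3): e=[-9,19,24] → ·
    (1,2)@(3, 5): e=[5,-3,32] → ·
    (2,2)@(5, 5): e=[-5,3,36] → ·
    (3,2)@(7, 5): e=[-15,9,40] → ·
  covered (5 px):
    · · · # # ·
    · # # # · ·
    · · · · · ·
    · · · · · ·
    · · · · · ·
    · · · · · ·
T1:
  2·area = 40
  edge (6, 12)→(0, 10): d=(-6,-2) top-left  bias=+0
  edge (0, 10)→(2, 4): d=(2,-6) top-left  bias=+0
  edge (2, 4)→(6, 12): d=(4,8) right/bottom  bias=-1
    (1,0)@(3, 1): e=[60,0,-20] → ·  [on edge]
    (0,3)@(1, 7): e=[20,0,20] → #  [on edge]
    (1,3)@(3, 7): e=[24,12,4] → #
    (2,3)@(5, 7): e=[28,24,-12] → ·
    (0,4)@(1, 9): e=[8,4,28] → #
    (2,4)@(5, 9): e=[16,28,-4] → ·
    (0,5)@(1, 11): e=[-4,8,36] → ·
    (1,5)@(3, 11): e=[0,20,20] → #  [on edge]
    (2,5)@(5, 11): e=[4,32,4] → #
    (3,5)@(7, 11): e=[8,44,-12] → ·
  covered (6 px):
    · · · · · ·
    · · · · · ·
    · · · · · ·
    # # · · · ·
    # # · · · ·
    · # # · · ·

Result: "outside"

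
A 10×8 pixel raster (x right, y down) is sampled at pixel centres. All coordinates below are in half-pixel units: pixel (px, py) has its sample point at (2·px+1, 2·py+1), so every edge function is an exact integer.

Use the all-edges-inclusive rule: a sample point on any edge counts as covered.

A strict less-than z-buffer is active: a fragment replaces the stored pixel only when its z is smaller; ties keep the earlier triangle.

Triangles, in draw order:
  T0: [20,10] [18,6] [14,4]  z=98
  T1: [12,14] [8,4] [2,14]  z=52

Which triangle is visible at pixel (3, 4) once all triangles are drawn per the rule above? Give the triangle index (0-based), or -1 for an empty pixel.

T0:
  2·area = 12  (B↔C swapped to make it positive)
  edge (20, 10)→(14, 4): d=(-6,-6) inclusive
  edge (14, 4)→(18, 6): d=(4,2) inclusive
  edge (18, 6)→(20, 10): d=(2,4) inclusive
    (5,0)@(11, 1): e=[0,-6,18] → ·  [on edge]
    (6,1)@(13, 3): e=[0,-2,14] → ·  [on edge]
    (7,2)@(15, 5): e=[0,2,10] → █  [on edge]
    (8,2)@(17, 5): e=[12,-2,2] → ·
    (7,3)@(15, 7): e=[-12,10,14] → ·
    (8,3)@(17, 7): e=[0,6,6] → █  [on edge]
    (9,3)@(19, 7): e=[12,2,-2] → ·
    (8,4)@(17, 9): e=[-12,14,10] → ·
    (9,4)@(19, 9): e=[0,10,2] → █  [on edge]
    (9,5)@(19, 11): e=[-12,18,6] → ·
  covered (3 px):
    · · · · · · · · · ·
    · · · · · · · · · ·
    · · · · · · · █ · ·
    · · · · · · · · █ ·
    · · · · · · · · · █
    · · · · · · · · · ·
    · · · · · · · · · ·
    · · · · · · · · · ·
T1:
  2·area = 100  (B↔C swapped to make it positive)
  edge (12, 14)→(2, 14): d=(-10,0) inclusive
  edge (2, 14)→(8, 4): d=(6,-10) inclusive
  edge (8, 4)→(12, 14): d=(4,10) inclusive
    (3,3)@(7, 7): e=[70,8,22] → █
    (4,3)@(9, 7): e=[70,28,2] → █
    (5,3)@(11, 7): e=[70,48,-18] → ·
    (2,4)@(5, 9): e=[50,0,50] → █  [on edge]
    (5,4)@(11, 9): e=[50,60,-10] → ·
    (2,5)@(5, 11): e=[30,12,58] → █
    (5,5)@(11, 11): e=[30,72,-2] → ·
    (1,6)@(3, 13): e=[10,4,86] → █
    (5,6)@(11, 13): e=[10,84,6] → █
    (6,6)@(13, 13): e=[10,104,-14] → ·
    (1,7)@(3, 15): e=[-10,16,94] → ·
    (2,7)@(5, 15): e=[-10,36,74] → ·
  covered (13 px):
    · · · · · · · · · ·
    · · · · · · · · · ·
    · · · · · · · · · ·
    · · · █ █ · · · · ·
    · · █ █ █ · · · · ·
    · · █ █ █ · · · · ·
    · █ █ █ █ █ · · · ·
    · · · · · · · · · ·

Z-buffer (winner per pixel, '.' = empty):
  . . . . . . . . . .
  . . . . . . . . . .
  . . . . . . . 0 . .
  . . . 1 1 . . . 0 .
  . . 1 1 1 . . . . 0
  . . 1 1 1 . . . . .
  . 1 1 1 1 1 . . . .
  . . . . . . . . . .

Answer: 1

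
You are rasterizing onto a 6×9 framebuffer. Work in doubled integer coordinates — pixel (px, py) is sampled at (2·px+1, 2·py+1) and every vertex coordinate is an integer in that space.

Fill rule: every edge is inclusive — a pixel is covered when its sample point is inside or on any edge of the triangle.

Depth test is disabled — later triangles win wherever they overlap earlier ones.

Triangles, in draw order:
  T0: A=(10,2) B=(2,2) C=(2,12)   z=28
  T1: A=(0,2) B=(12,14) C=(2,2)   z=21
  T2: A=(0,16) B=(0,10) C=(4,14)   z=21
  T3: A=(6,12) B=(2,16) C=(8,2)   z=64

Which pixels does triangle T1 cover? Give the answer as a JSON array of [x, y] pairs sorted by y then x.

T0:
  2·area = 80  (B↔C swapped to make it positive)
  edge (10, 2)→(2, 12): d=(-8,10) inclusive
  edge (2, 12)→(2, 2): d=(0,-10) inclusive
  edge (2, 2)→(10, 2): d=(8,0) inclusive
    (1,1)@(3, 3): e=[62,10,8] → X
    (2,1)@(5, 3): e=[42,30,8] → X
    (3,1)@(7, 3): e=[22,50,8] → X
    (4,1)@(9, 3): e=[2,70,8] → X
    (5,1)@(11, 3): e=[-18,90,8] → .
    (1,2)@(3, 5): e=[46,10,24] → X
    (4,2)@(9, 5): e=[-14,70,24] → .
    (1,3)@(3, 7): e=[30,10,40] → X
    (3,3)@(7, 7): e=[-10,50,40] → .
    (1,4)@(3, 9): e=[14,10,56] → X
    (2,4)@(5, 9): e=[-6,30,56] → .
    (1,5)@(3, 11): e=[-2,10,72] → .
  covered (10 px):
    . . . . . .
    . X X X X .
    . X X X . .
    . X X . . .
    . X . . . .
    . . . . . .
    . . . . . .
    . . . . . .
    . . . . . .
T1:
  2·area = 24  (B↔C swapped to make it positive)
  edge (0, 2)→(2, 2): d=(2,0) inclusive
  edge (2, 2)→(12, 14): d=(10,12) inclusive
  edge (12, 14)→(0, 2): d=(-12,-12) inclusive
    (0,1)@(1, 3): e=[2,22,0] → X  [on edge]
    (1,1)@(3, 3): e=[2,-2,24] → .
    (0,2)@(1, 5): e=[6,42,-24] → .
    (1,2)@(3, 5): e=[6,18,0] → X  [on edge]
    (2,2)@(5, 5): e=[6,-6,24] → .
    (1,3)@(3, 7): e=[10,38,-24] → .
    (2,3)@(5, 7): e=[10,14,0] → X  [on edge]
    (3,3)@(7, 7): e=[10,-10,24] → .
    (2,4)@(5, 9): e=[14,34,-24] → .
    (3,4)@(7, 9): e=[14,10,0] → X  [on edge]
    (4,4)@(9, 9): e=[14,-14,24] → .
    (3,5)@(7, 11): e=[18,30,-24] → .
    (4,5)@(9, 11): e=[18,6,0] → X  [on edge]
    (5,6)@(11, 13): e=[22,2,0] → X  [on edge]
  covered (6 px):
    . . . . . .
    X . . . . .
    . X . . . .
    . . X . . .
    . . . X . .
    . . . . X .
    . . . . . X
    . . . . . .
    . . . . . .
T2:
  2·area = 24
  edge (0, 16)→(0, 10): d=(0,-6) inclusive
  edge (0, 10)→(4, 14): d=(4,4) inclusive
  edge (4, 14)→(0, 16): d=(-4,2) inclusive
    (0,5)@(1, 11): e=[6,0,18] → X  [on edge]
    (1,5)@(3, 11): e=[18,-8,14] → .
    (0,6)@(1, 13): e=[6,8,10] → X
    (1,6)@(3, 13): e=[18,0,6] → X  [on edge]
    (2,6)@(5, 13): e=[30,-8,2] → .
    (0,7)@(1, 15): e=[6,16,2] → X
    (1,7)@(3, 15): e=[18,8,-2] → .
    (2,7)@(5, 15): e=[30,0,-6] → .  [on edge]
    (0,8)@(1, 17): e=[6,24,-6] → .
    (3,8)@(7, 17): e=[42,0,-18] → .  [on edge]
  covered (4 px):
    . . . . . .
    . . . . . .
    . . . . . .
    . . . . . .
    . . . . . .
    X . . . . .
    X X . . . .
    X . . . . .
    . . . . . .
T3:
  2·area = 32
  edge (6, 12)→(2, 16): d=(-4,4) inclusive
  edge (2, 16)→(8, 2): d=(6,-14) inclusive
  edge (8, 2)→(6, 12): d=(-2,10) inclusive
    (3,2)@(7, 5): e=[24,4,4] → X
    (4,2)@(9, 5): e=[16,32,-16] → .
    (3,3)@(7, 7): e=[16,16,0] → X  [on edge]
    (4,3)@(9, 7): e=[8,44,-20] → .
    (5,3)@(11, 7): e=[0,72,-40] → .  [on edge]
    (2,4)@(5, 9): e=[16,0,16] → X  [on edge]
    (3,4)@(7, 9): e=[8,28,-4] → .
    (4,4)@(9, 9): e=[0,56,-24] → .  [on edge]
    (2,5)@(5, 11): e=[8,12,12] → X
    (3,5)@(7, 11): e=[0,40,-8] → .  [on edge]
    (2,6)@(5, 13): e=[0,24,8] → X  [on edge]
    (3,6)@(7, 13): e=[-8,52,-12] → .
    (1,7)@(3, 15): e=[0,8,24] → X  [on edge]
    (0,8)@(1, 17): e=[0,-8,40] → .  [on edge]
    (2,8)@(5, 17): e=[-16,48,0] → .  [on edge]
  covered (6 px):
    . . . . . .
    . . . . . .
    . . . X . .
    . . . X . .
    . . X . . .
    . . X . . .
    . . X . . .
    . X . . . .
    . . . . . .

Final: [[0,1],[1,2],[2,3],[3,4],[4,5],[5,6]]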